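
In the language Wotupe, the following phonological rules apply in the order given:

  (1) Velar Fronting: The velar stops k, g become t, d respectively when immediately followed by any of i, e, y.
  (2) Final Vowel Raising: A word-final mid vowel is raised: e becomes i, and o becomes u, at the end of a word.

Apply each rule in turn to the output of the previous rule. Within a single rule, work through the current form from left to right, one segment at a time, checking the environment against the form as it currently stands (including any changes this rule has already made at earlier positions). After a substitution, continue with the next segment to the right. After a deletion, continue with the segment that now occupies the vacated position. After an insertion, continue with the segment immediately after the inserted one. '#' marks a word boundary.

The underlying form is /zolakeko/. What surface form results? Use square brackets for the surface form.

(1) Velar Fronting: [zolakeko] → [zolateko]
(2) Final Vowel Raising: [zolateko] → [zolateku]

[zolateku]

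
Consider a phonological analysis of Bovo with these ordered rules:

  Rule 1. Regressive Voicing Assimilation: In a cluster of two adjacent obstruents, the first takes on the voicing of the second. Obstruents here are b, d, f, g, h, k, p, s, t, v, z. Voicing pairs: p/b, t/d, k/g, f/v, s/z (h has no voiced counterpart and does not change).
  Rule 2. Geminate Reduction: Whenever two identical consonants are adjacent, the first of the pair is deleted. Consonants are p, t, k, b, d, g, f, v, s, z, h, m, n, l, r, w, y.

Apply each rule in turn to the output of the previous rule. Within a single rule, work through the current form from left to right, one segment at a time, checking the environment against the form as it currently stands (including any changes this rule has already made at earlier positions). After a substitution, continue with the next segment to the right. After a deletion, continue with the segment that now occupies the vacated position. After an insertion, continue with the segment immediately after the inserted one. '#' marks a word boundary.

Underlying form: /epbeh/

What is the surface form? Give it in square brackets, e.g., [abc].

Rule 1 Regressive Voicing Assimilation: [epbeh] → [ebbeh]
Rule 2 Geminate Reduction: [ebbeh] → [ebeh]

[ebeh]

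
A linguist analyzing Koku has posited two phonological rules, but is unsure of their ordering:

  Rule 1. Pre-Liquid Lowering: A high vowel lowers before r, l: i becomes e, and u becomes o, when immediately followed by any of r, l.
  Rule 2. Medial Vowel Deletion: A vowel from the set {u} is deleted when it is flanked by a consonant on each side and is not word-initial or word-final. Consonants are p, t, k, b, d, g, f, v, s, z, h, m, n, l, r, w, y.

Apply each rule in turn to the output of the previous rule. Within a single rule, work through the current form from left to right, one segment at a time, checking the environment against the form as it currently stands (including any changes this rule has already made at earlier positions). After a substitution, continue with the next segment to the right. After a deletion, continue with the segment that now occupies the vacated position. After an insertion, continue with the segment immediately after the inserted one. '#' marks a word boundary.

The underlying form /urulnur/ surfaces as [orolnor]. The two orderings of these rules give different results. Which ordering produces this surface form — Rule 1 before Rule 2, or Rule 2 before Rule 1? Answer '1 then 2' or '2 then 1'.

1 then 2

Order 1 then 2:
  1 Pre-Liquid Lowering: [urulnur] → [orolnor]
  2 Medial Vowel Deletion: no change — [orolnor]
  result: [orolnor]
Order 2 then 1:
  2 Medial Vowel Deletion: [urulnur] → [urlnr]
  1 Pre-Liquid Lowering: [urlnr] → [orlnr]
  result: [orlnr]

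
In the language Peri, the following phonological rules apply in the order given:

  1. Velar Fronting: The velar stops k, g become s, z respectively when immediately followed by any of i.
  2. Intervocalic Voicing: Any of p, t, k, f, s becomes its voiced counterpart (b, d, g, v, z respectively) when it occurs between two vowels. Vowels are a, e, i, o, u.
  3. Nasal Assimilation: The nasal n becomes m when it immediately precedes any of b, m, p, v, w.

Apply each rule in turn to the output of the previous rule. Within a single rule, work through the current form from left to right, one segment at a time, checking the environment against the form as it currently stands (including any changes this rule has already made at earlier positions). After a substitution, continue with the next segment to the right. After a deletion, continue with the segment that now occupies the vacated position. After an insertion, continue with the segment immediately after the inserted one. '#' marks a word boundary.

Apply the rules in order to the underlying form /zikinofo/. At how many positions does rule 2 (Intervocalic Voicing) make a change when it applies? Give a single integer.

1 Velar Fronting: [zikinofo] → [zisinofo]
2 Intervocalic Voicing: [zisinofo] → [zizinovo]
3 Nasal Assimilation: no change — [zizinovo]
Rule 2 changed 2 position(s).

2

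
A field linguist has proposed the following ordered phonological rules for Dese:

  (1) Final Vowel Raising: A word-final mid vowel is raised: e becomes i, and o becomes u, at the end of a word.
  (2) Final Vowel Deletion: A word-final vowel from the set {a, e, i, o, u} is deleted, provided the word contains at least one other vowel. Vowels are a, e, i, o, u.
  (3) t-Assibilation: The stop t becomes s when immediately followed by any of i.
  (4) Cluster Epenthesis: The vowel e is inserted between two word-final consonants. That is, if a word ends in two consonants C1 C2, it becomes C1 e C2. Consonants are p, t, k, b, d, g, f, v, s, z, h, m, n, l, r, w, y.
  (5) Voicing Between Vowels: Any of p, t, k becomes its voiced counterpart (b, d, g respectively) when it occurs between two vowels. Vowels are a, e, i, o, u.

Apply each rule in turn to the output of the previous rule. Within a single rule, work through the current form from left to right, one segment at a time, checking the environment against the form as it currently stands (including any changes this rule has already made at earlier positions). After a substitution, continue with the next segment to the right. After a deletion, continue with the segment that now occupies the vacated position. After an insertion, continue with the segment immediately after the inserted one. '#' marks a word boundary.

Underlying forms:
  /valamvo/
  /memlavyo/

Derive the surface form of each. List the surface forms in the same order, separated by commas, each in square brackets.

[valamev], [memlavey]

/valamvo/:
  (1) Final Vowel Raising: [valamvo] → [valamvu]
  (2) Final Vowel Deletion: [valamvu] → [valamv]
  (3) t-Assibilation: no change — [valamv]
  (4) Cluster Epenthesis: [valamv] → [valamev]
  (5) Voicing Between Vowels: no change — [valamev]
/memlavyo/:
  (1) Final Vowel Raising: [memlavyo] → [memlavyu]
  (2) Final Vowel Deletion: [memlavyu] → [memlavy]
  (3) t-Assibilation: no change — [memlavy]
  (4) Cluster Epenthesis: [memlavy] → [memlavey]
  (5) Voicing Between Vowels: no change — [memlavey]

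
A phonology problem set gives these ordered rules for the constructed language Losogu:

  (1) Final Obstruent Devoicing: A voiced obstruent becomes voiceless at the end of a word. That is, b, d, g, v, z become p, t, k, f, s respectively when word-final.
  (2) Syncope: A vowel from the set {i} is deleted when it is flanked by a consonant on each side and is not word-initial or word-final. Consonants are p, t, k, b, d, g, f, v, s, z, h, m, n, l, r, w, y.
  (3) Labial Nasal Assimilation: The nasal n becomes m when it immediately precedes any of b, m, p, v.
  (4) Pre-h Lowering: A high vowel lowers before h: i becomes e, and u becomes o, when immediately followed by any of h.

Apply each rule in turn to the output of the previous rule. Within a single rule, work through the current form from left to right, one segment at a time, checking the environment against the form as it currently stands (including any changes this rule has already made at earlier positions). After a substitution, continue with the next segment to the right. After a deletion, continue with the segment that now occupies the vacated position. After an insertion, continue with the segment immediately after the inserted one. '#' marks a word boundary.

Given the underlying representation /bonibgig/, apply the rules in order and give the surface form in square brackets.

[bombgk]

(1) Final Obstruent Devoicing: [bonibgig] → [bonibgik]
(2) Syncope: [bonibgik] → [bonbgk]
(3) Labial Nasal Assimilation: [bonbgk] → [bombgk]
(4) Pre-h Lowering: no change — [bombgk]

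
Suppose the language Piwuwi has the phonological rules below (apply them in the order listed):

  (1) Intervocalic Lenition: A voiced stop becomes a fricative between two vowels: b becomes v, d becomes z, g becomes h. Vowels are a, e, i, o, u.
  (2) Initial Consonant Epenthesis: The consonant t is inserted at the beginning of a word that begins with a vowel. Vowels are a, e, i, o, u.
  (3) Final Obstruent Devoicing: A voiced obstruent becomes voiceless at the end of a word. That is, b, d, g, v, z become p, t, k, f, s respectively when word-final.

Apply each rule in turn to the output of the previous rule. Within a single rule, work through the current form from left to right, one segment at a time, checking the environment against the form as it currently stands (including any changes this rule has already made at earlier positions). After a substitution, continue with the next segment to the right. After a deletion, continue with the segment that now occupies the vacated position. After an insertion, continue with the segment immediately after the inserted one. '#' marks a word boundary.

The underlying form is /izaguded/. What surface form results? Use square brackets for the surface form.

(1) Intervocalic Lenition: [izaguded] → [izahuzed]
(2) Initial Consonant Epenthesis: [izahuzed] → [tizahuzed]
(3) Final Obstruent Devoicing: [tizahuzed] → [tizahuzet]

[tizahuzet]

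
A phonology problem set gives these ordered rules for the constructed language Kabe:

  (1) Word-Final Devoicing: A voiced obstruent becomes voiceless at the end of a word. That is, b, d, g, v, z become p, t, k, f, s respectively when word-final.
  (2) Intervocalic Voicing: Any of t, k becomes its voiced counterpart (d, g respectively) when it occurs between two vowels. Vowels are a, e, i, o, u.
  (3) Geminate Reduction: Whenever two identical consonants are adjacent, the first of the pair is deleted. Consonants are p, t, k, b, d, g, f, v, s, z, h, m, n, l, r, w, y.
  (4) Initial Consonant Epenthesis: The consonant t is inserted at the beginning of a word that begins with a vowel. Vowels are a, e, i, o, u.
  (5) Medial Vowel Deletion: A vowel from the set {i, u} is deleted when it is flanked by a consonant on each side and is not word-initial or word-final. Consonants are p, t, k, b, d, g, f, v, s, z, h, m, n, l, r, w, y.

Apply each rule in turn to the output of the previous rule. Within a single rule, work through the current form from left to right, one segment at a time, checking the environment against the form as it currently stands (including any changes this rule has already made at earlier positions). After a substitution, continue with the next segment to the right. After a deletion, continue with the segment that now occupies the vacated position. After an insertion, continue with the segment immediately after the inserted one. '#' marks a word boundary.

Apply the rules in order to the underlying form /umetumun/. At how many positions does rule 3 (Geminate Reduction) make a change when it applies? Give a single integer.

(1) Word-Final Devoicing: no change — [umetumun]
(2) Intervocalic Voicing: [umetumun] → [umedumun]
(3) Geminate Reduction: no change — [umedumun]
(4) Initial Consonant Epenthesis: [umedumun] → [tumedumun]
(5) Medial Vowel Deletion: [tumedumun] → [tmedmn]
Rule 3 changed 0 position(s).

0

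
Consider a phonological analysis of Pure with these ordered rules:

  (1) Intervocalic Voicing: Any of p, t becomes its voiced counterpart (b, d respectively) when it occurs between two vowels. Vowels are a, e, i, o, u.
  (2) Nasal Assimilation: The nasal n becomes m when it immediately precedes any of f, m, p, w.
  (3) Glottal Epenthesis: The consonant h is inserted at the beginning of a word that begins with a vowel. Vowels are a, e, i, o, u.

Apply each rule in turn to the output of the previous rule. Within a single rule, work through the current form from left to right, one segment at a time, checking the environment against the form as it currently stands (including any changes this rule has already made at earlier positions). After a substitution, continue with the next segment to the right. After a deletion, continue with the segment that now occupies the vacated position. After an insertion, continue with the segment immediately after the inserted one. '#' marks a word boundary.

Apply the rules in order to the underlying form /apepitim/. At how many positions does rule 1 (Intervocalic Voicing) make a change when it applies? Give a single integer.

3

(1) Intervocalic Voicing: [apepitim] → [abebidim]
(2) Nasal Assimilation: no change — [abebidim]
(3) Glottal Epenthesis: [abebidim] → [habebidim]
Rule 1 changed 3 position(s).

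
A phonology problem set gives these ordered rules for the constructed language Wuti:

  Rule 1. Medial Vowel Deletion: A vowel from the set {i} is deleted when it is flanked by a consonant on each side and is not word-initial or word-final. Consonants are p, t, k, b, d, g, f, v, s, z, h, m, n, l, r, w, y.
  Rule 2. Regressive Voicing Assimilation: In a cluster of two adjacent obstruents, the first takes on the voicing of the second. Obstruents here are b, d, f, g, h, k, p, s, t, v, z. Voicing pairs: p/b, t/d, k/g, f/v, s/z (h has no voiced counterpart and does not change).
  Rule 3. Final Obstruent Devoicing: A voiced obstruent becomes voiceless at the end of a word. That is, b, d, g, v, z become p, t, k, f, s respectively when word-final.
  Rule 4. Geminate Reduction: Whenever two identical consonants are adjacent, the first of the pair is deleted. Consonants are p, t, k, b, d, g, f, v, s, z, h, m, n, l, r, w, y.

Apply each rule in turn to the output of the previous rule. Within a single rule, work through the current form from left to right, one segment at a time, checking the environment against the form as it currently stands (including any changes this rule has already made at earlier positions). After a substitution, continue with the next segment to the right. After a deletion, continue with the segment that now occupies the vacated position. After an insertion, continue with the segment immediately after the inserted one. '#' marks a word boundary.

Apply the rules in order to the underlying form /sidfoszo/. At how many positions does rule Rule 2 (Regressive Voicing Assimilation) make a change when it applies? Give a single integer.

Rule 1 Medial Vowel Deletion: [sidfoszo] → [sdfoszo]
Rule 2 Regressive Voicing Assimilation: [sdfoszo] → [ztfozzo]
Rule 3 Final Obstruent Devoicing: no change — [ztfozzo]
Rule 4 Geminate Reduction: [ztfozzo] → [ztfozo]
Rule Rule 2 changed 3 position(s).

3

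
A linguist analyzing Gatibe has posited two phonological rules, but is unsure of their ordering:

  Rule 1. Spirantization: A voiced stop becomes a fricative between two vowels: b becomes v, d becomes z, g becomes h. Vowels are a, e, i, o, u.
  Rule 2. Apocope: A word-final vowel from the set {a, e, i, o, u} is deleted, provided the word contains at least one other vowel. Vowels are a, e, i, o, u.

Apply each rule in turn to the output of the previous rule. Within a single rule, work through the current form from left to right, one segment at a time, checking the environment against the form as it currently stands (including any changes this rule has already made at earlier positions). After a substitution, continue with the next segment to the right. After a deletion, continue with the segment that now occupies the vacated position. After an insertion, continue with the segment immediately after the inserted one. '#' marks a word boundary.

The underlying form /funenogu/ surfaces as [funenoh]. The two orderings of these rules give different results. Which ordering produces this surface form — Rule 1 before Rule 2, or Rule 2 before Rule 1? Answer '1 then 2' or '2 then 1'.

1 then 2

Order 1 then 2:
  1 Spirantization: [funenogu] → [funenohu]
  2 Apocope: [funenohu] → [funenoh]
  result: [funenoh]
Order 2 then 1:
  2 Apocope: [funenogu] → [funenog]
  1 Spirantization: no change — [funenog]
  result: [funenog]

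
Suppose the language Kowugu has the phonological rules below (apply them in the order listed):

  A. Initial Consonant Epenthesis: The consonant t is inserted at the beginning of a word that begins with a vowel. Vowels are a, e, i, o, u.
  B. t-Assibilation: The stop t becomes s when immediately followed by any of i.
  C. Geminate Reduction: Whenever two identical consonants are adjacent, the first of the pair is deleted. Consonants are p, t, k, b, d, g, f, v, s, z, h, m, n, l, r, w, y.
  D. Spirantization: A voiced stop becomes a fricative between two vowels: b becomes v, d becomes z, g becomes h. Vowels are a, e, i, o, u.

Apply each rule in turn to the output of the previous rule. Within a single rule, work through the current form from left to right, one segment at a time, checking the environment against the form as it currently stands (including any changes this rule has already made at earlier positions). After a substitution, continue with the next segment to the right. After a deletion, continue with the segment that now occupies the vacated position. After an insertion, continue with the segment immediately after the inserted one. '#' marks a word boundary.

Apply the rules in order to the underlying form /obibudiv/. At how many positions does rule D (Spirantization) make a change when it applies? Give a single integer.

3

A Initial Consonant Epenthesis: [obibudiv] → [tobibudiv]
B t-Assibilation: no change — [tobibudiv]
C Geminate Reduction: no change — [tobibudiv]
D Spirantization: [tobibudiv] → [tovivuziv]
Rule D changed 3 position(s).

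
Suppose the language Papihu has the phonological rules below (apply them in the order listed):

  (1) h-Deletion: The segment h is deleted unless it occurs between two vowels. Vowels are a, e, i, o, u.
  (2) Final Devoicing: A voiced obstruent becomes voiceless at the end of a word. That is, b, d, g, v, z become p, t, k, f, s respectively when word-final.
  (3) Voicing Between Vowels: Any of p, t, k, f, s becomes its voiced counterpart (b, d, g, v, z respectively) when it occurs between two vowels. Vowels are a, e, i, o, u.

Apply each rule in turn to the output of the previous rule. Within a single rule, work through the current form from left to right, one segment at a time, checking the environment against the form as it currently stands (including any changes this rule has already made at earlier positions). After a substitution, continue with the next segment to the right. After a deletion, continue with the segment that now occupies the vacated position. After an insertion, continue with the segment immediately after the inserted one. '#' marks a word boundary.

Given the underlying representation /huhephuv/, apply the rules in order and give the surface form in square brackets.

[uhebuf]

(1) h-Deletion: [huhephuv] → [uhepuv]
(2) Final Devoicing: [uhepuv] → [uhepuf]
(3) Voicing Between Vowels: [uhepuf] → [uhebuf]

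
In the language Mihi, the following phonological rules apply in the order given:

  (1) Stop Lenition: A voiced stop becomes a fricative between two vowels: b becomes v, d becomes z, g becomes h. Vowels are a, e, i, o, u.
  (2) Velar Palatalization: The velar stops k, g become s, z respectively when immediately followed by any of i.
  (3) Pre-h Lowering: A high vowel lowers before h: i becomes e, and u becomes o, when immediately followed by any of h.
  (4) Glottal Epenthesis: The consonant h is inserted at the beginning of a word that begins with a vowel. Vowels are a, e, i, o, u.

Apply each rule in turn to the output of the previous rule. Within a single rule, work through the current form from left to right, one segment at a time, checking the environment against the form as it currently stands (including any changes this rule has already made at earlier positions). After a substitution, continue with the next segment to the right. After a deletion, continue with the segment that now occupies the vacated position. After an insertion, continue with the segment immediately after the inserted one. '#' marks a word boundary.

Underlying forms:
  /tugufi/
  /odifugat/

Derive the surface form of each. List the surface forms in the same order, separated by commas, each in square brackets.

/tugufi/:
  (1) Stop Lenition: [tugufi] → [tuhufi]
  (2) Velar Palatalization: no change — [tuhufi]
  (3) Pre-h Lowering: [tuhufi] → [tohufi]
  (4) Glottal Epenthesis: no change — [tohufi]
/odifugat/:
  (1) Stop Lenition: [odifugat] → [ozifuhat]
  (2) Velar Palatalization: no change — [ozifuhat]
  (3) Pre-h Lowering: [ozifuhat] → [ozifohat]
  (4) Glottal Epenthesis: [ozifohat] → [hozifohat]

[tohufi], [hozifohat]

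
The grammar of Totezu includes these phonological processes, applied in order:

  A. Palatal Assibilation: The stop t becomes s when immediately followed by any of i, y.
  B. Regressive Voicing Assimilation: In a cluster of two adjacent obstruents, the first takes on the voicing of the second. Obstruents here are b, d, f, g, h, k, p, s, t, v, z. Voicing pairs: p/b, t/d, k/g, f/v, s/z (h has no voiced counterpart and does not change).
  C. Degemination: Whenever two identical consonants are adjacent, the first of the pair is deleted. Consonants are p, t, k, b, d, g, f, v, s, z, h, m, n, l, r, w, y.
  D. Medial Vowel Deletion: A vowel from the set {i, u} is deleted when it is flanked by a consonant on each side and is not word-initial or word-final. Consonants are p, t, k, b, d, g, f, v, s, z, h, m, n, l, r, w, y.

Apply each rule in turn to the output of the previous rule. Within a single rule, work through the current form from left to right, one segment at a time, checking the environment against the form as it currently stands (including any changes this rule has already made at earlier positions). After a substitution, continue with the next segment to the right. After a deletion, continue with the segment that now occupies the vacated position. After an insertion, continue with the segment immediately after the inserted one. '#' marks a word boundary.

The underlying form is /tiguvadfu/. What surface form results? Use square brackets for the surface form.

A Palatal Assibilation: [tiguvadfu] → [siguvadfu]
B Regressive Voicing Assimilation: [siguvadfu] → [siguvatfu]
C Degemination: no change — [siguvatfu]
D Medial Vowel Deletion: [siguvatfu] → [sgvatfu]

[sgvatfu]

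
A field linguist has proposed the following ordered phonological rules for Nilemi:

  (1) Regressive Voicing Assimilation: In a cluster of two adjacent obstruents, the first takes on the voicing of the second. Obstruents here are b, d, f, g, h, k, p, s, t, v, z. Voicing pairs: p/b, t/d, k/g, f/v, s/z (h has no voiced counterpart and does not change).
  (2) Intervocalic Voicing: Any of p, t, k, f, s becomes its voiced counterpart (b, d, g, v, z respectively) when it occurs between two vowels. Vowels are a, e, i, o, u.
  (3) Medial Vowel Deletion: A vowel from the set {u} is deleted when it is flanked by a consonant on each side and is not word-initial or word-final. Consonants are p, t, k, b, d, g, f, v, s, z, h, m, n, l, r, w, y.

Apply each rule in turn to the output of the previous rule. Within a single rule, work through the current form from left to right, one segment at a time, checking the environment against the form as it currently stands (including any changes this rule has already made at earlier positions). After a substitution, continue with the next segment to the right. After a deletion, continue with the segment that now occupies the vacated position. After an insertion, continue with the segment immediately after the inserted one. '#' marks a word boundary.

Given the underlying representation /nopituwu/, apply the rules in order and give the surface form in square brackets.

(1) Regressive Voicing Assimilation: no change — [nopituwu]
(2) Intervocalic Voicing: [nopituwu] → [nobiduwu]
(3) Medial Vowel Deletion: [nobiduwu] → [nobidwu]

[nobidwu]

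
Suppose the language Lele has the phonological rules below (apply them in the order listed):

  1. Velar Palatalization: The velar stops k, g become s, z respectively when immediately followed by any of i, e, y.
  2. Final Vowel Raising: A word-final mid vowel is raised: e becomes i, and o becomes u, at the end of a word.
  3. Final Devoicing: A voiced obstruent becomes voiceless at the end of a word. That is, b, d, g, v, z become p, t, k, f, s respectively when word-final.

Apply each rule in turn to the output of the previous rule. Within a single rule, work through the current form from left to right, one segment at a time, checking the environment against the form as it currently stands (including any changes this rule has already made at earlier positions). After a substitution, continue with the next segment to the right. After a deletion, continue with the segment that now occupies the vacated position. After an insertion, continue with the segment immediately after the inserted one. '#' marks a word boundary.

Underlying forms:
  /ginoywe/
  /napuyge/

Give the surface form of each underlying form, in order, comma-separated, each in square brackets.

/ginoywe/:
  1 Velar Palatalization: [ginoywe] → [zinoywe]
  2 Final Vowel Raising: [zinoywe] → [zinoywi]
  3 Final Devoicing: no change — [zinoywi]
/napuyge/:
  1 Velar Palatalization: [napuyge] → [napuyze]
  2 Final Vowel Raising: [napuyze] → [napuyzi]
  3 Final Devoicing: no change — [napuyzi]

[zinoywi], [napuyzi]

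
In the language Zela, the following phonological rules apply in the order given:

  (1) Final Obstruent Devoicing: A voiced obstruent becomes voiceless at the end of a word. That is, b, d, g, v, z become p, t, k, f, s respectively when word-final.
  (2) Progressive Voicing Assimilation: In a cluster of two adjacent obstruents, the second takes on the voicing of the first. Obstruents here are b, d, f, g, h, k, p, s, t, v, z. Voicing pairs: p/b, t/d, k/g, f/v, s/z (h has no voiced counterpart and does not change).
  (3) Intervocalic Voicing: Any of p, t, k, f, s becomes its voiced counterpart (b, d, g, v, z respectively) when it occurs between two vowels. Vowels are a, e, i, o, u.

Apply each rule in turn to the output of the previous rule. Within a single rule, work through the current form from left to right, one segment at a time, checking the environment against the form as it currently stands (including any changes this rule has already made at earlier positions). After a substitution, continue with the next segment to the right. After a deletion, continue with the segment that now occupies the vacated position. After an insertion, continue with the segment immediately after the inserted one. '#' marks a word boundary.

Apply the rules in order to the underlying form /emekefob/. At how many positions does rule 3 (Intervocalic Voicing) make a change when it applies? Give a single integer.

(1) Final Obstruent Devoicing: [emekefob] → [emekefop]
(2) Progressive Voicing Assimilation: no change — [emekefop]
(3) Intervocalic Voicing: [emekefop] → [emegevop]
Rule 3 changed 2 position(s).

2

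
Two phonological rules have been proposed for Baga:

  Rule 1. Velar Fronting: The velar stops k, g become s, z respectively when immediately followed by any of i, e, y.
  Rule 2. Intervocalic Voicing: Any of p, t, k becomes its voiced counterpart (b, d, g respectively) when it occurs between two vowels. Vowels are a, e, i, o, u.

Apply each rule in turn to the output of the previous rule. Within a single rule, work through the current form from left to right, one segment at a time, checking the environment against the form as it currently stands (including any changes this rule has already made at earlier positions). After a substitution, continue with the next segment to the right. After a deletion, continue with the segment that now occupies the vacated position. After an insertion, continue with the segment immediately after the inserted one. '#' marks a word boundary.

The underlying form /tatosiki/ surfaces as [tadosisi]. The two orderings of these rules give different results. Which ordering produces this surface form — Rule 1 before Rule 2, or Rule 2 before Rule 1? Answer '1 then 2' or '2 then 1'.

1 then 2

Order 1 then 2:
  1 Velar Fronting: [tatosiki] → [tatosisi]
  2 Intervocalic Voicing: [tatosisi] → [tadosisi]
  result: [tadosisi]
Order 2 then 1:
  2 Intervocalic Voicing: [tatosiki] → [tadosigi]
  1 Velar Fronting: [tadosigi] → [tadosizi]
  result: [tadosizi]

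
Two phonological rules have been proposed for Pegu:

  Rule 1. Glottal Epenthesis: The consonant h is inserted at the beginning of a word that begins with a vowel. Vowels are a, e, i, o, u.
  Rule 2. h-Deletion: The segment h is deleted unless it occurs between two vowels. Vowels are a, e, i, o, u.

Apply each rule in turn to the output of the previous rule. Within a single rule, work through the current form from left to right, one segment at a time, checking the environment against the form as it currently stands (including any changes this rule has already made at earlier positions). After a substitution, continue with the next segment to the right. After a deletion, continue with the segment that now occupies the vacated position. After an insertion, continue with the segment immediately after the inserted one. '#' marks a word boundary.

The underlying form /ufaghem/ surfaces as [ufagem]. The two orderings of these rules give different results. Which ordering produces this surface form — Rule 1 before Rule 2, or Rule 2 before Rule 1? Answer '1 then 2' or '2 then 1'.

Order 1 then 2:
  1 Glottal Epenthesis: [ufaghem] → [hufaghem]
  2 h-Deletion: [hufaghem] → [ufagem]
  result: [ufagem]
Order 2 then 1:
  2 h-Deletion: [ufaghem] → [ufagem]
  1 Glottal Epenthesis: [ufagem] → [hufagem]
  result: [hufagem]

1 then 2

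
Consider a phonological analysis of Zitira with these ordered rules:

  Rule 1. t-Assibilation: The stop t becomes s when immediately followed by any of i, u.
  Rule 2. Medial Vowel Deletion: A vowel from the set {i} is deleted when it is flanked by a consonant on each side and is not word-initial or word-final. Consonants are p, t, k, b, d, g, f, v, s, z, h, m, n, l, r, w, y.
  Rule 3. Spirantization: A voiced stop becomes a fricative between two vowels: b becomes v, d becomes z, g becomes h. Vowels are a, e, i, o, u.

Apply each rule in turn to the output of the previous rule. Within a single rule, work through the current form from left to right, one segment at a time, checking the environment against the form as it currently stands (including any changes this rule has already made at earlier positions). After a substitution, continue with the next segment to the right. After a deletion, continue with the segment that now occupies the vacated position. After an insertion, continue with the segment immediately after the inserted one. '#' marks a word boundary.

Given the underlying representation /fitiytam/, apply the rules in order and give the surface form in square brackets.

Rule 1 t-Assibilation: [fitiytam] → [fisiytam]
Rule 2 Medial Vowel Deletion: [fisiytam] → [fsytam]
Rule 3 Spirantization: no change — [fsytam]

[fsytam]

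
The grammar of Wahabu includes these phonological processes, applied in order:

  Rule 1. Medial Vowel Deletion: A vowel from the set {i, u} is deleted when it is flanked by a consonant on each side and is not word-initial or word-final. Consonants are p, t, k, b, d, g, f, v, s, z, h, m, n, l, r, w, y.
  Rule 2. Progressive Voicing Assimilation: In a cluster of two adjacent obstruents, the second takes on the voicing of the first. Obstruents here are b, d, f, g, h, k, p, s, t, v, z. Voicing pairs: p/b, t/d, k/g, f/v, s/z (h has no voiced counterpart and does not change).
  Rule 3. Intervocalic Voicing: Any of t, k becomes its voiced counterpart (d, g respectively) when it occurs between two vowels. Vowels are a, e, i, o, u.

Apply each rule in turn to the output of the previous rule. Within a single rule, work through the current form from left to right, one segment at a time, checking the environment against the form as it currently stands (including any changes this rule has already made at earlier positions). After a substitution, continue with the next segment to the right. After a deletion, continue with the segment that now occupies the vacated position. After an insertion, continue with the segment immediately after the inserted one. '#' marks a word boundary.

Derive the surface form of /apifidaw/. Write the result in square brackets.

[apftaw]

Rule 1 Medial Vowel Deletion: [apifidaw] → [apfdaw]
Rule 2 Progressive Voicing Assimilation: [apfdaw] → [apftaw]
Rule 3 Intervocalic Voicing: no change — [apftaw]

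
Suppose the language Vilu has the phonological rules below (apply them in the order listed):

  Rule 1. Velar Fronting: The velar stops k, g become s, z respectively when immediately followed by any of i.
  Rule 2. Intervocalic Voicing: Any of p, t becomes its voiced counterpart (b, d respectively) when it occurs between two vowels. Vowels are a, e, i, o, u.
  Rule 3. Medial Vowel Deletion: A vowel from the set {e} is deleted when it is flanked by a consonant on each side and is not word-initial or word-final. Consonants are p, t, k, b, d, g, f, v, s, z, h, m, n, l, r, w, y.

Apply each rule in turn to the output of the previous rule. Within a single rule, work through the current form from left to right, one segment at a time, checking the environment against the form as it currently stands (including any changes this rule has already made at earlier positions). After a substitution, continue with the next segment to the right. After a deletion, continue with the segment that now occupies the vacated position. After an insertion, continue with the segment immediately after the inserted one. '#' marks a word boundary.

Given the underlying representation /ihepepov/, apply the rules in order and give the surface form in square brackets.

Rule 1 Velar Fronting: no change — [ihepepov]
Rule 2 Intervocalic Voicing: [ihepepov] → [ihebebov]
Rule 3 Medial Vowel Deletion: [ihebebov] → [ihbbov]

[ihbbov]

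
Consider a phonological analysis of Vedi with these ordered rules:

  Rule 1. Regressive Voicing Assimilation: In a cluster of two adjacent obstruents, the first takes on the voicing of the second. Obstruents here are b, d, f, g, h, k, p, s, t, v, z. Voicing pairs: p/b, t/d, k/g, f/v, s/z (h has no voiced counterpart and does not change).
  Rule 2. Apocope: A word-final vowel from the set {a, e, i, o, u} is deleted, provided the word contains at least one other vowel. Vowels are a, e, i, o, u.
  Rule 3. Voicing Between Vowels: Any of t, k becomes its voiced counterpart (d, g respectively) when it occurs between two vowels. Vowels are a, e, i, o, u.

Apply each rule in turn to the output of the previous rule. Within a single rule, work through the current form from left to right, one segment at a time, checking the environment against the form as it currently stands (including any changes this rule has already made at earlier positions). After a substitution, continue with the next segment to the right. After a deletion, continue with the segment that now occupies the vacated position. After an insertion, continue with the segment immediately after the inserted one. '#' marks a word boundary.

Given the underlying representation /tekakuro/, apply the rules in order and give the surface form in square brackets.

[tegagur]

Rule 1 Regressive Voicing Assimilation: no change — [tekakuro]
Rule 2 Apocope: [tekakuro] → [tekakur]
Rule 3 Voicing Between Vowels: [tekakur] → [tegagur]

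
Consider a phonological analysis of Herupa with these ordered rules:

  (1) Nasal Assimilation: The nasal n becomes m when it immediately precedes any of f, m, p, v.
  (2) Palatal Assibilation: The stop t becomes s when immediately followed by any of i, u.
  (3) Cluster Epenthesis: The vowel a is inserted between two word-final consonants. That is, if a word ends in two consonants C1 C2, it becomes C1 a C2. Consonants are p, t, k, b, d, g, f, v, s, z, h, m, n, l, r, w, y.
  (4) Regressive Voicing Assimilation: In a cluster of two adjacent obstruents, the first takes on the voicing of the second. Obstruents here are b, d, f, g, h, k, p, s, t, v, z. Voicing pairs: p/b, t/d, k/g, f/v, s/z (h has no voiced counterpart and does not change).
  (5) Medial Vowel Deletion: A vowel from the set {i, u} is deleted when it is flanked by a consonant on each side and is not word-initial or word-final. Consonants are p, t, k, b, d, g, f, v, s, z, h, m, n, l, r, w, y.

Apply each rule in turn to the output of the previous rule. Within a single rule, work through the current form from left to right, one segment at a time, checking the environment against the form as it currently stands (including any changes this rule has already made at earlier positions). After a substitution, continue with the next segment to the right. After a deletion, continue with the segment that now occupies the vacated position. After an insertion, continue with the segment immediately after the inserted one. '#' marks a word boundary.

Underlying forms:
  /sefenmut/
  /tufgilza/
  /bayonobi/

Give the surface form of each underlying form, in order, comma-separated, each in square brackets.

/sefenmut/:
  (1) Nasal Assimilation: [sefenmut] → [sefemmut]
  (2) Palatal Assibilation: no change — [sefemmut]
  (3) Cluster Epenthesis: no change — [sefemmut]
  (4) Regressive Voicing Assimilation: no change — [sefemmut]
  (5) Medial Vowel Deletion: [sefemmut] → [sefemmt]
/tufgilza/:
  (1) Nasal Assimilation: no change — [tufgilza]
  (2) Palatal Assibilation: [tufgilza] → [sufgilza]
  (3) Cluster Epenthesis: no change — [sufgilza]
  (4) Regressive Voicing Assimilation: [sufgilza] → [suvgilza]
  (5) Medial Vowel Deletion: [suvgilza] → [svglza]
/bayonobi/:
  (1) Nasal Assimilation: no change — [bayonobi]
  (2) Palatal Assibilation: no change — [bayonobi]
  (3) Cluster Epenthesis: no change — [bayonobi]
  (4) Regressive Voicing Assimilation: no change — [bayonobi]
  (5) Medial Vowel Deletion: no change — [bayonobi]

[sefemmt], [svglza], [bayonobi]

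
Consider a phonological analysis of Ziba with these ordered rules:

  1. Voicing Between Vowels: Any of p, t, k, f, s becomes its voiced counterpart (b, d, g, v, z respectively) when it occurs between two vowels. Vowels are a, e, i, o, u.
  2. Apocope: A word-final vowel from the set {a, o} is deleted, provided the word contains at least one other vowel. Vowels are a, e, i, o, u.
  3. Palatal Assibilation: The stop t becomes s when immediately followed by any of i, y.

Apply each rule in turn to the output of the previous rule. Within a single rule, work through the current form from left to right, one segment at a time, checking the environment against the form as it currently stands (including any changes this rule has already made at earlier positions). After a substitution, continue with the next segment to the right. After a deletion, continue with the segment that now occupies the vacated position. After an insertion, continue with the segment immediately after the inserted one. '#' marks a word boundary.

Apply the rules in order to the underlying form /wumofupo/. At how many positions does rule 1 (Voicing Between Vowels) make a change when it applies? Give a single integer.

1 Voicing Between Vowels: [wumofupo] → [wumovubo]
2 Apocope: [wumovubo] → [wumovub]
3 Palatal Assibilation: no change — [wumovub]
Rule 1 changed 2 position(s).

2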